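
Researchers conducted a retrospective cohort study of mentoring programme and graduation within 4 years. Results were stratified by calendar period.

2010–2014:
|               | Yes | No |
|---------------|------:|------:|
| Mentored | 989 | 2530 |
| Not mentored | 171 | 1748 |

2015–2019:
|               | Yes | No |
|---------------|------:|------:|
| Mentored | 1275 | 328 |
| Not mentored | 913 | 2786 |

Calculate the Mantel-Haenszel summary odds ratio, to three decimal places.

OR_MH = Σ(aᵢdᵢ/nᵢ) / Σ(bᵢcᵢ/nᵢ), where nᵢ is the stratum total.
Stratum 1 (2010–2014): n = 5438; a·d/n = 989·1748/5438 = 317.9058; b·c/n = 2530·171/5438 = 79.5568
Stratum 2 (2015–2019): n = 5302; a·d/n = 1275·2786/5302 = 669.9642; b·c/n = 328·913/5302 = 56.4813
OR_MH = (317.9058 + 669.9642) / (79.5568 + 56.4813) = 987.8700 / 136.0382 = 7.26171

7.262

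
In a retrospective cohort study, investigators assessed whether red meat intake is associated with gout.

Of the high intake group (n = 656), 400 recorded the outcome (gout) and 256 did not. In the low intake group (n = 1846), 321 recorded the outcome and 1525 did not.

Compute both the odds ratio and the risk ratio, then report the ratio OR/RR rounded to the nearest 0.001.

2.117

From the description: a = 400, b = 256, c = 321, d = 1525.
OR = (400·1525)/(256·321) = 610000/82176 = 7.42309
Risk in exposed = 400/656 = 0.60976; risk in unexposed = 321/1846 = 0.17389; RR = 3.50657
OR/RR = 7.42309 / 3.50657 = 2.11691
The outcome is not rare, so the OR lies further from 1 than the RR.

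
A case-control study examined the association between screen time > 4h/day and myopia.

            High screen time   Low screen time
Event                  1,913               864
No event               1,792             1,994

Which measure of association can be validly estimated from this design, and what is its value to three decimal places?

Reading the table with exposure as columns: a = 1913 (High screen time, case), b = 1792 (High screen time, non-case), c = 864 (Low screen time, case), d = 1994.
This is a case-control study: participants were sampled on outcome status, so risks in the source population cannot be estimated directly — relative risk is not valid here. The odds ratio is the appropriate measure.
OR = (a·d)/(b·c) = (1913 × 1994) / (1792 × 864) = 3814522 / 1548288 = 2.46370

2.464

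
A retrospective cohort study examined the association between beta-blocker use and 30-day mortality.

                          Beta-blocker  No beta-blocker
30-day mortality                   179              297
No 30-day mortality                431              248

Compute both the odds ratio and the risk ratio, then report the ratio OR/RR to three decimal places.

Reading the table with exposure as columns: a = 179 (Beta-blocker, case), b = 431 (Beta-blocker, non-case), c = 297 (No beta-blocker, case), d = 248.
OR = (179·248)/(431·297) = 44392/128007 = 0.34679
Risk in exposed = 179/610 = 0.29344; risk in unexposed = 297/545 = 0.54495; RR = 0.53847
OR/RR = 0.34679 / 0.53847 = 0.64403
The outcome is not rare, so the OR lies further from 1 than the RR.

0.644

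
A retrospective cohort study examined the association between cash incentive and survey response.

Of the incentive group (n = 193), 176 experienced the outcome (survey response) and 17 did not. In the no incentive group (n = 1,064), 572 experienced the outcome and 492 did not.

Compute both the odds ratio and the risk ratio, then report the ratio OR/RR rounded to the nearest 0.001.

5.250

From the description: a = 176, b = 17, c = 572, d = 492.
OR = (176·492)/(17·572) = 86592/9724 = 8.90498
Risk in exposed = 176/193 = 0.91192; risk in unexposed = 572/1064 = 0.53759; RR = 1.69629
OR/RR = 8.90498 / 1.69629 = 5.24967
The outcome is not rare, so the OR lies further from 1 than the RR.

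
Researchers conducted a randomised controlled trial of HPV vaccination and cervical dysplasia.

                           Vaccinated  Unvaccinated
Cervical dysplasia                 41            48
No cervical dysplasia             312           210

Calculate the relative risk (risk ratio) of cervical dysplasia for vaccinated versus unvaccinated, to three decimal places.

Reading the table with exposure as columns: a = 41 (Vaccinated, case), b = 312 (Vaccinated, non-case), c = 48 (Unvaccinated, case), d = 210.
Risk in exposed = 41/353 = 0.11615; risk in unexposed = 48/258 = 0.18605.
RR = 0.11615 / 0.18605 = 0.62429
The risk is 38% lower among the exposed than among the unexposed.

0.624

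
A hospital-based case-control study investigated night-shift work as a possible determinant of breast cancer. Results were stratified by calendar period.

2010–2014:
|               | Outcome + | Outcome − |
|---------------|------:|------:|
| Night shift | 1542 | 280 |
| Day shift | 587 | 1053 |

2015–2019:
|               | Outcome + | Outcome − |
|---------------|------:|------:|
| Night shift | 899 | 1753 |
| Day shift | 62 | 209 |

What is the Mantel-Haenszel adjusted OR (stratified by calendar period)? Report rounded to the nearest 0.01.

6.30

OR_MH = Σ(aᵢdᵢ/nᵢ) / Σ(bᵢcᵢ/nᵢ), where nᵢ is the stratum total.
Stratum 1 (2010–2014): n = 3462; a·d/n = 1542·1053/3462 = 469.0139; b·c/n = 280·587/3462 = 47.4754
Stratum 2 (2015–2019): n = 2923; a·d/n = 899·209/2923 = 64.2802; b·c/n = 1753·62/2923 = 37.1830
OR_MH = (469.0139 + 64.2802) / (47.4754 + 37.1830) = 533.2941 / 84.6585 = 6.29936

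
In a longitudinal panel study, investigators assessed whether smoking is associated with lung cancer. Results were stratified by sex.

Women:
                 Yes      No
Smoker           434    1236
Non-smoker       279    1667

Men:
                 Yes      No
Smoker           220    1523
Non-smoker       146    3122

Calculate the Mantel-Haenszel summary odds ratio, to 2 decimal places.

2.41

OR_MH = Σ(aᵢdᵢ/nᵢ) / Σ(bᵢcᵢ/nᵢ), where nᵢ is the stratum total.
Stratum 1 (Women): n = 3616; a·d/n = 434·1667/3616 = 200.0769; b·c/n = 1236·279/3616 = 95.3662
Stratum 2 (Men): n = 5011; a·d/n = 220·3122/5011 = 137.0665; b·c/n = 1523·146/5011 = 44.3740
OR_MH = (200.0769 + 137.0665) / (95.3662 + 44.3740) = 337.1433 / 139.7401 = 2.41265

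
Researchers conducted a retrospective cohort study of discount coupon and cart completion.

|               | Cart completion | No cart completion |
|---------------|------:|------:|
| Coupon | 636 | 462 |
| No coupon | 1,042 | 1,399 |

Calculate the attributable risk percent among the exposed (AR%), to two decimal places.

Cells: a = 636, b = 462, c = 1042, d = 1399.
Risk in exposed = 636/1098 = 0.57923; risk in unexposed = 1042/2441 = 0.42687.
RR = 0.57923/0.42687 = 1.35692
AR% = (RR − 1)/RR × 100 = (1.35692 − 1)/1.35692 × 100 = 26.3038%

26.30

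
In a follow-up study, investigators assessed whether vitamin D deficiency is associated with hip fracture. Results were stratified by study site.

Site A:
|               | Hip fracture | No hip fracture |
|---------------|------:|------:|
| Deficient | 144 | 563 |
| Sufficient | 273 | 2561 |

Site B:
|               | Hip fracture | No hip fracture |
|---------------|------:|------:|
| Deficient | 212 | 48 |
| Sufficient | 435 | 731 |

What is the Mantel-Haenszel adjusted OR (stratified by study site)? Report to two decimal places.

OR_MH = Σ(aᵢdᵢ/nᵢ) / Σ(bᵢcᵢ/nᵢ), where nᵢ is the stratum total.
Stratum 1 (Site A): n = 3541; a·d/n = 144·2561/3541 = 104.1469; b·c/n = 563·273/3541 = 43.4055
Stratum 2 (Site B): n = 1426; a·d/n = 212·731/1426 = 108.6760; b·c/n = 48·435/1426 = 14.6424
OR_MH = (104.1469 + 108.6760) / (43.4055 + 14.6424) = 212.8229 / 58.0479 = 3.66633

3.67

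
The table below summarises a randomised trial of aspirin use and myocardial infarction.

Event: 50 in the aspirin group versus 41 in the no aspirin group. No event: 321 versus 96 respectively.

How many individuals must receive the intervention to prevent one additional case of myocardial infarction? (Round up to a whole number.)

Risk in treated group = 50/371 = 0.13477; risk in control = 41/137 = 0.29927.
Absolute risk reduction = 0.29927 − 0.13477 = 0.16450
NNT = 1 / ARR = 1 / 0.16450 = 6.079 → round up → 7

7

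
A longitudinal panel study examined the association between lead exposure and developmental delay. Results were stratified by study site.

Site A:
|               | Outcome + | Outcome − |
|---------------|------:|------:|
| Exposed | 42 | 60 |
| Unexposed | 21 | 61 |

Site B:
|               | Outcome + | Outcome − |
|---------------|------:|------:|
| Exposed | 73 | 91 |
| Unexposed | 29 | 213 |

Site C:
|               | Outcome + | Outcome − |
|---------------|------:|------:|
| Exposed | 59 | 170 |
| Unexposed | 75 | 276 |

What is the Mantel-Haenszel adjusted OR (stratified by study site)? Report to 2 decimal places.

OR_MH = Σ(aᵢdᵢ/nᵢ) / Σ(bᵢcᵢ/nᵢ), where nᵢ is the stratum total.
Stratum 1 (Site A): n = 184; a·d/n = 42·61/184 = 13.9239; b·c/n = 60·21/184 = 6.8478
Stratum 2 (Site B): n = 406; a·d/n = 73·213/406 = 38.2980; b·c/n = 91·29/406 = 6.5000
Stratum 3 (Site C): n = 580; a·d/n = 59·276/580 = 28.0759; b·c/n = 170·75/580 = 21.9828
OR_MH = (13.9239 + 38.2980 + 28.0759) / (6.8478 + 6.5000 + 21.9828) = 80.2978 / 35.3306 = 2.27276

2.27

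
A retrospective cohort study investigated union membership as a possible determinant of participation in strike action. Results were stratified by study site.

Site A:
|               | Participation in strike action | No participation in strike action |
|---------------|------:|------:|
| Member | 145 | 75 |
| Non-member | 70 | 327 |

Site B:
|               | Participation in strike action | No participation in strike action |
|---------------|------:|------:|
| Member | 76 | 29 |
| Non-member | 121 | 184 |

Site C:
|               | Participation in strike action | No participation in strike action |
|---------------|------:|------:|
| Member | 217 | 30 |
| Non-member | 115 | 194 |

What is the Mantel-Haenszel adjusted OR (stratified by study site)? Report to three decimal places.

OR_MH = Σ(aᵢdᵢ/nᵢ) / Σ(bᵢcᵢ/nᵢ), where nᵢ is the stratum total.
Stratum 1 (Site A): n = 617; a·d/n = 145·327/617 = 76.8476; b·c/n = 75·70/617 = 8.5089
Stratum 2 (Site B): n = 410; a·d/n = 76·184/410 = 34.1073; b·c/n = 29·121/410 = 8.5585
Stratum 3 (Site C): n = 556; a·d/n = 217·194/556 = 75.7158; b·c/n = 30·115/556 = 6.2050
OR_MH = (76.8476 + 34.1073 + 75.7158) / (8.5089 + 8.5585 + 6.2050) = 186.6708 / 23.2725 = 8.02109

8.021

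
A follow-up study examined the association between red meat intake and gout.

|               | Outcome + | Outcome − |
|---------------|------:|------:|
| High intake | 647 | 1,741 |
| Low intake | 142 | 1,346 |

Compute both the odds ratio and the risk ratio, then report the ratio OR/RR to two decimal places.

Cells: a = 647, b = 1741, c = 142, d = 1346.
OR = (647·1346)/(1741·142) = 870862/247222 = 3.52259
Risk in exposed = 647/2388 = 0.27094; risk in unexposed = 142/1488 = 0.09543; RR = 2.83913
OR/RR = 3.52259 / 2.83913 = 1.24073
The outcome is not rare, so the OR lies further from 1 than the RR.

1.24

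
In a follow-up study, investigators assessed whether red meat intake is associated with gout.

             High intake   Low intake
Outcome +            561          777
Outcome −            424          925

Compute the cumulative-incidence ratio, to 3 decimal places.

1.248

Reading the table with exposure as columns: a = 561 (High intake, case), b = 424 (High intake, non-case), c = 777 (Low intake, case), d = 925.
Risk in exposed = 561/985 = 0.56954; risk in unexposed = 777/1702 = 0.45652.
RR = 0.56954 / 0.45652 = 1.24757
The risk among the exposed is 1.25 times that among the unexposed.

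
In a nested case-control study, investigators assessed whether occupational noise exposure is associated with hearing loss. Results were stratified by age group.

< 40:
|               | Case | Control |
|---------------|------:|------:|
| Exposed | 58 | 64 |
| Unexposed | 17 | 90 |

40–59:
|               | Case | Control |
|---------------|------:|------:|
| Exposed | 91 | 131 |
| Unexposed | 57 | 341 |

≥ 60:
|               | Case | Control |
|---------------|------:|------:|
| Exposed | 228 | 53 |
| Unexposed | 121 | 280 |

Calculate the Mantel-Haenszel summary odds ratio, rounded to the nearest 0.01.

OR_MH = Σ(aᵢdᵢ/nᵢ) / Σ(bᵢcᵢ/nᵢ), where nᵢ is the stratum total.
Stratum 1 (< 40): n = 229; a·d/n = 58·90/229 = 22.7948; b·c/n = 64·17/229 = 4.7511
Stratum 2 (40–59): n = 620; a·d/n = 91·341/620 = 50.0500; b·c/n = 131·57/620 = 12.0435
Stratum 3 (≥ 60): n = 682; a·d/n = 228·280/682 = 93.6070; b·c/n = 53·121/682 = 9.4032
OR_MH = (22.7948 + 50.0500 + 93.6070) / (4.7511 + 12.0435 + 9.4032) = 166.4518 / 26.1979 = 6.35364

6.35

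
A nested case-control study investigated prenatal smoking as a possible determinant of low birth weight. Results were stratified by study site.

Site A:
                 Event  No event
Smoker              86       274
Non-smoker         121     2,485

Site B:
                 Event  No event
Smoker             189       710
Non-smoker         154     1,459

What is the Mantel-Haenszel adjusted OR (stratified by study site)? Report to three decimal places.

OR_MH = Σ(aᵢdᵢ/nᵢ) / Σ(bᵢcᵢ/nᵢ), where nᵢ is the stratum total.
Stratum 1 (Site A): n = 2966; a·d/n = 86·2485/2966 = 72.0533; b·c/n = 274·121/2966 = 11.1780
Stratum 2 (Site B): n = 2512; a·d/n = 189·1459/2512 = 109.7735; b·c/n = 710·154/2512 = 43.5271
OR_MH = (72.0533 + 109.7735) / (11.1780 + 43.5271) = 181.8268 / 54.7051 = 3.32376

3.324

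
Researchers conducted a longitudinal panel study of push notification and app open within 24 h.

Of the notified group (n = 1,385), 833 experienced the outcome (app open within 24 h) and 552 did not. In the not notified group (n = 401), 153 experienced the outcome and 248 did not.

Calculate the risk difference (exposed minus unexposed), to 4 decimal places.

0.2199

From the description: a = 833, b = 552, c = 153, d = 248.
Risk in exposed = 833/1385 = 0.601444; risk in unexposed = 153/401 = 0.381546.
Risk difference = 0.601444 − 0.381546 = 0.219898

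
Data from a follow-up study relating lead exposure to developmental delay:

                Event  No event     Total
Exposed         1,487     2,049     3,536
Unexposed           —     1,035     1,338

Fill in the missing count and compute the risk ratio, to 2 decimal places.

1.86

The missing cell is in the unexposed row: 1338 − 1035 = 303.
So a = 1487, b = 2049, c = 303, d = 1035.
RR = [a/(a+b)] / [c/(c+d)] = (1487/3536) / (303/1338) = 0.42053/0.22646 = 1.85700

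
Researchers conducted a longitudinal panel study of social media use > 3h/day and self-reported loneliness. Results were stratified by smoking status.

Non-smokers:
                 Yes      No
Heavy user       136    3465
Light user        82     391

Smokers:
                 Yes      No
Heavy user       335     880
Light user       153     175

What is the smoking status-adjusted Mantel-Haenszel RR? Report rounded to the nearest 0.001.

0.451

RR_MH = Σ(aᵢ·n₀ᵢ/nᵢ) / Σ(cᵢ·n₁ᵢ/nᵢ), with n₁ᵢ = aᵢ+bᵢ (exposed), n₀ᵢ = cᵢ+dᵢ (unexposed), nᵢ = n₁ᵢ+n₀ᵢ.
Stratum 1 (Non-smokers): n₁ = 3601, n₀ = 473, n = 4074; a·n₀/n = 136·473/4074 = 15.7899; c·n₁/n = 82·3601/4074 = 72.4796
Stratum 2 (Smokers): n₁ = 1215, n₀ = 328, n = 1543; a·n₀/n = 335·328/1543 = 71.2119; c·n₁/n = 153·1215/1543 = 120.4763
RR_MH = (15.7899 + 71.2119) / (72.4796 + 120.4763) = 87.0018 / 192.9560 = 0.45089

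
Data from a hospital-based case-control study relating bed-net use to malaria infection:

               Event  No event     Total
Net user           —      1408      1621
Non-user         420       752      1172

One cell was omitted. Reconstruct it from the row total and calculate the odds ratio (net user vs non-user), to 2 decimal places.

0.27

The missing cell is in the exposed row: 1621 − 1408 = 213.
So a = 213, b = 1408, c = 420, d = 752.
OR = (a·d)/(b·c) = (213 × 752) / (1408 × 420) = 160176 / 591360 = 0.27086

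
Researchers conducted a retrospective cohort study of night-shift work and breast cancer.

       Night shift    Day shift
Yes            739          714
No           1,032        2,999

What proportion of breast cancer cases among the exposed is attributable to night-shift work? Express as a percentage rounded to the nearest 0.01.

Reading the table with exposure as columns: a = 739 (Night shift, case), b = 1032 (Night shift, non-case), c = 714 (Day shift, case), d = 2999.
Risk in exposed = 739/1771 = 0.41728; risk in unexposed = 714/3713 = 0.19230.
RR = 0.41728/0.19230 = 2.16996
AR% = (RR − 1)/RR × 100 = (2.16996 − 1)/2.16996 × 100 = 53.9163%

53.92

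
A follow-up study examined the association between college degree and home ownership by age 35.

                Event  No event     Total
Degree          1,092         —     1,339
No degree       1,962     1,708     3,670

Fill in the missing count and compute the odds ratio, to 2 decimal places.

3.85

The missing cell is in the exposed row: 1339 − 1092 = 247.
So a = 1092, b = 247, c = 1962, d = 1708.
OR = (a·d)/(b·c) = (1092 × 1708) / (247 × 1962) = 1865136 / 484614 = 3.84870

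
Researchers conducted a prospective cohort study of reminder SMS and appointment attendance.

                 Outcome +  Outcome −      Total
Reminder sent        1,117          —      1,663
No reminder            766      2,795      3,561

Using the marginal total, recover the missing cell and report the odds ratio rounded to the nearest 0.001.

7.465

The missing cell is in the exposed row: 1663 − 1117 = 546.
So a = 1117, b = 546, c = 766, d = 2795.
OR = (a·d)/(b·c) = (1117 × 2795) / (546 × 766) = 3122015 / 418236 = 7.46472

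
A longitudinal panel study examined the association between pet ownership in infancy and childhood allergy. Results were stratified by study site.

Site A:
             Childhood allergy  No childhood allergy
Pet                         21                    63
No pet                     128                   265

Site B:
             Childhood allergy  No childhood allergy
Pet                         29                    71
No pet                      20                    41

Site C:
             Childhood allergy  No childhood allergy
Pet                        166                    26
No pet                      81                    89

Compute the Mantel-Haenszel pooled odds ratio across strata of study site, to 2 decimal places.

OR_MH = Σ(aᵢdᵢ/nᵢ) / Σ(bᵢcᵢ/nᵢ), where nᵢ is the stratum total.
Stratum 1 (Site A): n = 477; a·d/n = 21·265/477 = 11.6667; b·c/n = 63·128/477 = 16.9057
Stratum 2 (Site B): n = 161; a·d/n = 29·41/161 = 7.3851; b·c/n = 71·20/161 = 8.8199
Stratum 3 (Site C): n = 362; a·d/n = 166·89/362 = 40.8122; b·c/n = 26·81/362 = 5.8177
OR_MH = (11.6667 + 7.3851 + 40.8122) / (16.9057 + 8.8199 + 5.8177) = 59.8639 / 31.5432 = 1.89784

1.90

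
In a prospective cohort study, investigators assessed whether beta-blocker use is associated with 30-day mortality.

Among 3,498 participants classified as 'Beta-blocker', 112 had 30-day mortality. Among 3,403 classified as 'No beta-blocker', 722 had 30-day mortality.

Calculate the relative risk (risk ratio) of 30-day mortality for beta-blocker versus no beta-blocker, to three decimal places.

From the description: a = 112, b = 3386, c = 722, d = 2681.
Risk in exposed = 112/3498 = 0.03202; risk in unexposed = 722/3403 = 0.21217.
RR = 0.03202 / 0.21217 = 0.15091
The risk is 85% lower among the exposed than among the unexposed.

0.151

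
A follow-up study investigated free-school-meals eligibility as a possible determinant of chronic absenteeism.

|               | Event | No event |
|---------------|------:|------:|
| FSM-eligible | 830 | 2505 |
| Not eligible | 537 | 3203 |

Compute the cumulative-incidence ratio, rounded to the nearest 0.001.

1.733

Cells: a = 830, b = 2505, c = 537, d = 3203.
Risk in exposed = 830/3335 = 0.24888; risk in unexposed = 537/3740 = 0.14358.
RR = 0.24888 / 0.14358 = 1.73332
The risk among the exposed is 1.73 times that among the unexposed.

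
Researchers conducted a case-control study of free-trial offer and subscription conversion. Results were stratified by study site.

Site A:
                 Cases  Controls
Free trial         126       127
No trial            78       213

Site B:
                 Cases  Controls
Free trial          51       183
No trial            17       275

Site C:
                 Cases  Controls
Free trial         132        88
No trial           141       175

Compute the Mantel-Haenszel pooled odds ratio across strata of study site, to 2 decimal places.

OR_MH = Σ(aᵢdᵢ/nᵢ) / Σ(bᵢcᵢ/nᵢ), where nᵢ is the stratum total.
Stratum 1 (Site A): n = 544; a·d/n = 126·213/544 = 49.3346; b·c/n = 127·78/544 = 18.2096
Stratum 2 (Site B): n = 526; a·d/n = 51·275/526 = 26.6635; b·c/n = 183·17/526 = 5.9144
Stratum 3 (Site C): n = 536; a·d/n = 132·175/536 = 43.0970; b·c/n = 88·141/536 = 23.1493
OR_MH = (49.3346 + 26.6635 + 43.0970) / (18.2096 + 5.9144 + 23.1493) = 119.0951 / 47.2733 = 2.51929

2.52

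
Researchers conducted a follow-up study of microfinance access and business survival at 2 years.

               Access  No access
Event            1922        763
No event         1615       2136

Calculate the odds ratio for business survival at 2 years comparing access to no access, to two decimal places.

3.33

Reading the table with exposure as columns: a = 1922 (Access, case), b = 1615 (Access, non-case), c = 763 (No access, case), d = 2136.
OR = (a·d)/(b·c) = (1922 × 2136) / (1615 × 763) = 4105392 / 1232245 = 3.33164
The odds of business survival at 2 years are about 3.33 times as high in the access group.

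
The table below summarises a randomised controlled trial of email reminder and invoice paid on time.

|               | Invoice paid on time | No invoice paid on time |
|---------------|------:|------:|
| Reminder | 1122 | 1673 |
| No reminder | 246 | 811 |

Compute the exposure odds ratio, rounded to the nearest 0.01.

Cells: a = 1122, b = 1673, c = 246, d = 811.
OR = (a·d)/(b·c) = (1122 × 811) / (1673 × 246) = 909942 / 411558 = 2.21097
The odds of invoice paid on time are about 2.21 times as high in the reminder group.

2.21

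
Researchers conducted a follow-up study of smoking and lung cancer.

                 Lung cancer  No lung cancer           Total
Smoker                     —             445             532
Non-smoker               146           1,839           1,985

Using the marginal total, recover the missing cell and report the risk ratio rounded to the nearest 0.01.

2.22

The missing cell is in the exposed row: 532 − 445 = 87.
So a = 87, b = 445, c = 146, d = 1839.
RR = [a/(a+b)] / [c/(c+d)] = (87/532) / (146/1985) = 0.16353/0.07355 = 2.22339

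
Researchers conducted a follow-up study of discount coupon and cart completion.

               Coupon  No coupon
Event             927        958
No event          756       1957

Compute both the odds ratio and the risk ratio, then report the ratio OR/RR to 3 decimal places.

Reading the table with exposure as columns: a = 927 (Coupon, case), b = 756 (Coupon, non-case), c = 958 (No coupon, case), d = 1957.
OR = (927·1957)/(756·958) = 1814139/724248 = 2.50486
Risk in exposed = 927/1683 = 0.55080; risk in unexposed = 958/2915 = 0.32864; RR = 1.67598
OR/RR = 2.50486 / 1.67598 = 1.49456
The outcome is not rare, so the OR lies further from 1 than the RR.

1.495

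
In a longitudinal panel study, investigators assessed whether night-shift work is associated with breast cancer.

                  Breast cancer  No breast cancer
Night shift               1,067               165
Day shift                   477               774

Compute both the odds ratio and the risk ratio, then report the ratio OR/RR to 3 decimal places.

Cells: a = 1067, b = 165, c = 477, d = 774.
OR = (1067·774)/(165·477) = 825858/78705 = 10.49308
Risk in exposed = 1067/1232 = 0.86607; risk in unexposed = 477/1251 = 0.38129; RR = 2.27139
OR/RR = 10.49308 / 2.27139 = 4.61966
The outcome is not rare, so the OR lies further from 1 than the RR.

4.620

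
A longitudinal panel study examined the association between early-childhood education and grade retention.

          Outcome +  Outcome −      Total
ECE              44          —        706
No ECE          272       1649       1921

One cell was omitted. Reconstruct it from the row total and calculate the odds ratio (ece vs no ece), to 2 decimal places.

The missing cell is in the exposed row: 706 − 44 = 662.
So a = 44, b = 662, c = 272, d = 1649.
OR = (a·d)/(b·c) = (44 × 1649) / (662 × 272) = 72556 / 180064 = 0.40295

0.40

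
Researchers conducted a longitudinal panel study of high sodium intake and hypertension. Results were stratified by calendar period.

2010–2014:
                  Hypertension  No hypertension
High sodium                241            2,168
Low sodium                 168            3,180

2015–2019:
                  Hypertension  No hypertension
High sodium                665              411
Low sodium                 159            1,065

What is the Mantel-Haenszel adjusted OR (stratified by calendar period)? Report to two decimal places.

4.81

OR_MH = Σ(aᵢdᵢ/nᵢ) / Σ(bᵢcᵢ/nᵢ), where nᵢ is the stratum total.
Stratum 1 (2010–2014): n = 5757; a·d/n = 241·3180/5757 = 133.1214; b·c/n = 2168·168/5757 = 63.2663
Stratum 2 (2015–2019): n = 2300; a·d/n = 665·1065/2300 = 307.9239; b·c/n = 411·159/2300 = 28.4126
OR_MH = (133.1214 + 307.9239) / (63.2663 + 28.4126) = 441.0453 / 91.6789 = 4.81076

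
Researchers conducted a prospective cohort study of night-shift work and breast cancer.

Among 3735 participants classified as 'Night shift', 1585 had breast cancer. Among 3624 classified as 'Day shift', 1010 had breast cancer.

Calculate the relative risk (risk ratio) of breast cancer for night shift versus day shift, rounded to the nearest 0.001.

1.523

From the description: a = 1585, b = 2150, c = 1010, d = 2614.
Risk in exposed = 1585/3735 = 0.42436; risk in unexposed = 1010/3624 = 0.27870.
RR = 0.42436 / 0.27870 = 1.52267
The risk among the exposed is 1.52 times that among the unexposed.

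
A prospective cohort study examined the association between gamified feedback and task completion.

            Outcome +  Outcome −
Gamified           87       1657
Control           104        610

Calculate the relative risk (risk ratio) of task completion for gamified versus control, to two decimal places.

Cells: a = 87, b = 1657, c = 104, d = 610.
Risk in exposed = 87/1744 = 0.04989; risk in unexposed = 104/714 = 0.14566.
RR = 0.04989 / 0.14566 = 0.34248
The risk is 66% lower among the exposed than among the unexposed.

0.34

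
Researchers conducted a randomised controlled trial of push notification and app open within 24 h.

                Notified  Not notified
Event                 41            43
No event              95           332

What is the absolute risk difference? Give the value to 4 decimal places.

Reading the table with exposure as columns: a = 41 (Notified, case), b = 95 (Notified, non-case), c = 43 (Not notified, case), d = 332.
Risk in exposed = 41/136 = 0.301471; risk in unexposed = 43/375 = 0.114667.
Risk difference = 0.301471 − 0.114667 = 0.186804

0.1868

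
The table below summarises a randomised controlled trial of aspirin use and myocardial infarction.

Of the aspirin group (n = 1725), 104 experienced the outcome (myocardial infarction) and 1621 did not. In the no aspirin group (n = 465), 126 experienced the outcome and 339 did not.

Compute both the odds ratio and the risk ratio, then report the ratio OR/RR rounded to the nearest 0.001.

From the description: a = 104, b = 1621, c = 126, d = 339.
OR = (104·339)/(1621·126) = 35256/204246 = 0.17262
Risk in exposed = 104/1725 = 0.06029; risk in unexposed = 126/465 = 0.27097; RR = 0.22250
OR/RR = 0.17262 / 0.22250 = 0.77581
The outcome is not rare, so the OR lies further from 1 than the RR.

0.776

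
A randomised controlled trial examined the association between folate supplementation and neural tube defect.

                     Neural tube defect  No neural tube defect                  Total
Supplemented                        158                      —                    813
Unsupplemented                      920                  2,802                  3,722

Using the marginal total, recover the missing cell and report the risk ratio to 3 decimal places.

The missing cell is in the exposed row: 813 − 158 = 655.
So a = 158, b = 655, c = 920, d = 2802.
RR = [a/(a+b)] / [c/(c+d)] = (158/813) / (920/3722) = 0.19434/0.24718 = 0.78624

0.786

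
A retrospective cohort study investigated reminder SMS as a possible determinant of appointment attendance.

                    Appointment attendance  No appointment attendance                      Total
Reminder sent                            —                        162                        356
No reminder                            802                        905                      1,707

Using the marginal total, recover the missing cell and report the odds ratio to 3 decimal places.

The missing cell is in the exposed row: 356 − 162 = 194.
So a = 194, b = 162, c = 802, d = 905.
OR = (a·d)/(b·c) = (194 × 905) / (162 × 802) = 175570 / 129924 = 1.35133

1.351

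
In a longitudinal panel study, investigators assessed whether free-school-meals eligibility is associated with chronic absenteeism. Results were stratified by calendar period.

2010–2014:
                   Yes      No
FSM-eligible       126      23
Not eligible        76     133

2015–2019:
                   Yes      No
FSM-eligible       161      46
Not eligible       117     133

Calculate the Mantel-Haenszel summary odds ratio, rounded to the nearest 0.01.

OR_MH = Σ(aᵢdᵢ/nᵢ) / Σ(bᵢcᵢ/nᵢ), where nᵢ is the stratum total.
Stratum 1 (2010–2014): n = 358; a·d/n = 126·133/358 = 46.8101; b·c/n = 23·76/358 = 4.8827
Stratum 2 (2015–2019): n = 457; a·d/n = 161·133/457 = 46.8556; b·c/n = 46·117/457 = 11.7768
OR_MH = (46.8101 + 46.8556) / (4.8827 + 11.7768) = 93.6656 / 16.6595 = 5.62236

5.62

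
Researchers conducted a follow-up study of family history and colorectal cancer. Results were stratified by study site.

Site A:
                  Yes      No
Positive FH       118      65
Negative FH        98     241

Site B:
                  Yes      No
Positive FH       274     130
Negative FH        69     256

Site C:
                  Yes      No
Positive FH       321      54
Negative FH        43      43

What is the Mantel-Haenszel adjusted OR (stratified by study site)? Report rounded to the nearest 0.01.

6.11

OR_MH = Σ(aᵢdᵢ/nᵢ) / Σ(bᵢcᵢ/nᵢ), where nᵢ is the stratum total.
Stratum 1 (Site A): n = 522; a·d/n = 118·241/522 = 54.4789; b·c/n = 65·98/522 = 12.2031
Stratum 2 (Site B): n = 729; a·d/n = 274·256/729 = 96.2195; b·c/n = 130·69/729 = 12.3045
Stratum 3 (Site C): n = 461; a·d/n = 321·43/461 = 29.9414; b·c/n = 54·43/461 = 5.0369
OR_MH = (54.4789 + 96.2195 + 29.9414) / (12.2031 + 12.3045 + 5.0369) = 180.6398 / 29.5445 = 6.11417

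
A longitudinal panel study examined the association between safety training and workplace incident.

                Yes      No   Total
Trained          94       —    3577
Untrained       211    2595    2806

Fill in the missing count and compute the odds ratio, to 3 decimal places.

0.332

The missing cell is in the exposed row: 3577 − 94 = 3483.
So a = 94, b = 3483, c = 211, d = 2595.
OR = (a·d)/(b·c) = (94 × 2595) / (3483 × 211) = 243930 / 734913 = 0.33192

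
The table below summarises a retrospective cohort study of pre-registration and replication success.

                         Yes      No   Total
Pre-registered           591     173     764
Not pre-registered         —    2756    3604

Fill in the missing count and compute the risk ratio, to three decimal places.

The missing cell is in the unexposed row: 3604 − 2756 = 848.
So a = 591, b = 173, c = 848, d = 2756.
RR = [a/(a+b)] / [c/(c+d)] = (591/764) / (848/3604) = 0.77356/0.23529 = 3.28763

3.288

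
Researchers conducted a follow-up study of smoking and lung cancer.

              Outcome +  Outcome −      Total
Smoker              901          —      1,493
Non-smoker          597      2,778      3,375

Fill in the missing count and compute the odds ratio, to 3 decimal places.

7.082

The missing cell is in the exposed row: 1493 − 901 = 592.
So a = 901, b = 592, c = 597, d = 2778.
OR = (a·d)/(b·c) = (901 × 2778) / (592 × 597) = 2502978 / 353424 = 7.08208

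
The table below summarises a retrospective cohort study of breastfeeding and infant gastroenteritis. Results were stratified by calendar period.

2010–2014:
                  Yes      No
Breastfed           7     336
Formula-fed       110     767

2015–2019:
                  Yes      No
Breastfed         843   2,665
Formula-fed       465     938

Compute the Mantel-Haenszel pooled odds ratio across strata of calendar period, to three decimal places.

OR_MH = Σ(aᵢdᵢ/nᵢ) / Σ(bᵢcᵢ/nᵢ), where nᵢ is the stratum total.
Stratum 1 (2010–2014): n = 1220; a·d/n = 7·767/1220 = 4.4008; b·c/n = 336·110/1220 = 30.2951
Stratum 2 (2015–2019): n = 4911; a·d/n = 843·938/4911 = 161.0128; b·c/n = 2665·465/4911 = 252.3366
OR_MH = (4.4008 + 161.0128) / (30.2951 + 252.3366) = 165.4136 / 282.6317 = 0.58526

0.585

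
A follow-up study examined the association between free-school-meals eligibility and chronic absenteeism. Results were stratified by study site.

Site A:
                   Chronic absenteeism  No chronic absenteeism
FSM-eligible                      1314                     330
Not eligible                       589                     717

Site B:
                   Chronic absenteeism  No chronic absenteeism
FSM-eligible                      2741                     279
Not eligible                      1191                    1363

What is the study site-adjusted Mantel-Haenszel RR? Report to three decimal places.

RR_MH = Σ(aᵢ·n₀ᵢ/nᵢ) / Σ(cᵢ·n₁ᵢ/nᵢ), with n₁ᵢ = aᵢ+bᵢ (exposed), n₀ᵢ = cᵢ+dᵢ (unexposed), nᵢ = n₁ᵢ+n₀ᵢ.
Stratum 1 (Site A): n₁ = 1644, n₀ = 1306, n = 2950; a·n₀/n = 1314·1306/2950 = 581.7234; c·n₁/n = 589·1644/2950 = 328.2427
Stratum 2 (Site B): n₁ = 3020, n₀ = 2554, n = 5574; a·n₀/n = 2741·2554/5574 = 1255.9229; c·n₁/n = 1191·3020/5574 = 645.2853
RR_MH = (581.7234 + 1255.9229) / (328.2427 + 645.2853) = 1837.6462 / 973.5280 = 1.88762

1.888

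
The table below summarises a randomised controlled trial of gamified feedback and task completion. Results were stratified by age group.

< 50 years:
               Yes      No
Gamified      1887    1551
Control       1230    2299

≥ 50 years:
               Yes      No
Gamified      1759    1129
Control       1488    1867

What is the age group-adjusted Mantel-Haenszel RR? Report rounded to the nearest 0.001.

RR_MH = Σ(aᵢ·n₀ᵢ/nᵢ) / Σ(cᵢ·n₁ᵢ/nᵢ), with n₁ᵢ = aᵢ+bᵢ (exposed), n₀ᵢ = cᵢ+dᵢ (unexposed), nᵢ = n₁ᵢ+n₀ᵢ.
Stratum 1 (< 50 years): n₁ = 3438, n₀ = 3529, n = 6967; a·n₀/n = 1887·3529/6967 = 955.8236; c·n₁/n = 1230·3438/6967 = 606.9671
Stratum 2 (≥ 50 years): n₁ = 2888, n₀ = 3355, n = 6243; a·n₀/n = 1759·3355/6243 = 945.2899; c·n₁/n = 1488·2888/6243 = 688.3460
RR_MH = (955.8236 + 945.2899) / (606.9671 + 688.3460) = 1901.1135 / 1295.3131 = 1.46769

1.468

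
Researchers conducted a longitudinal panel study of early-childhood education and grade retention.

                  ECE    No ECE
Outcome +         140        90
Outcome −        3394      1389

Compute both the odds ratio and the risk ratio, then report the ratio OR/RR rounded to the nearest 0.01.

0.98

Reading the table with exposure as columns: a = 140 (ECE, case), b = 3394 (ECE, non-case), c = 90 (No ECE, case), d = 1389.
OR = (140·1389)/(3394·90) = 194460/305460 = 0.63661
Risk in exposed = 140/3534 = 0.03962; risk in unexposed = 90/1479 = 0.06085; RR = 0.65101
OR/RR = 0.63661 / 0.65101 = 0.97789
The outcome is rare in both groups, so OR ≈ RR (ratio near 1).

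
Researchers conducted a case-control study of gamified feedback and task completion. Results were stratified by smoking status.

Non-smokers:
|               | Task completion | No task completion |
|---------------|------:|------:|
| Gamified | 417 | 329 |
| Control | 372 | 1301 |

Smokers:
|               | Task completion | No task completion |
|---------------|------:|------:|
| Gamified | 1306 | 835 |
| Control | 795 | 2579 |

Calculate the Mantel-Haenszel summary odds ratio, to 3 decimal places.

OR_MH = Σ(aᵢdᵢ/nᵢ) / Σ(bᵢcᵢ/nᵢ), where nᵢ is the stratum total.
Stratum 1 (Non-smokers): n = 2419; a·d/n = 417·1301/2419 = 224.2733; b·c/n = 329·372/2419 = 50.5945
Stratum 2 (Smokers): n = 5515; a·d/n = 1306·2579/5515 = 610.7296; b·c/n = 835·795/5515 = 120.3672
OR_MH = (224.2733 + 610.7296) / (50.5945 + 120.3672) = 835.0029 / 170.9616 = 4.88415

4.884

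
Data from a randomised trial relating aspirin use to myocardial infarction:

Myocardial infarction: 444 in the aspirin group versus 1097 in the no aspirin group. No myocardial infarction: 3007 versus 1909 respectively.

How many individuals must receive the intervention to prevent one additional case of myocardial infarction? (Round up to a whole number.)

Risk in treated group = 444/3451 = 0.12866; risk in control = 1097/3006 = 0.36494.
Absolute risk reduction = 0.36494 − 0.12866 = 0.23628
NNT = 1 / ARR = 1 / 0.23628 = 4.232 → round up → 5

5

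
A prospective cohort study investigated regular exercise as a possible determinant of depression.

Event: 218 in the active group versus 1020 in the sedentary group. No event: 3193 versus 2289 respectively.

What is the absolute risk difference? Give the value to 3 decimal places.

From the description: a = 218, b = 3193, c = 1020, d = 2289.
Risk in exposed = 218/3411 = 0.063911; risk in unexposed = 1020/3309 = 0.308250.
Risk difference = 0.063911 − 0.308250 = -0.244339

-0.244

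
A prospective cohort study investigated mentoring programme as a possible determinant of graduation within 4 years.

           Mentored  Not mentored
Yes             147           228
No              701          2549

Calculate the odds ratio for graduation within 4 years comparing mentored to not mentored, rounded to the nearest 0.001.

Reading the table with exposure as columns: a = 147 (Mentored, case), b = 701 (Mentored, non-case), c = 228 (Not mentored, case), d = 2549.
OR = (a·d)/(b·c) = (147 × 2549) / (701 × 228) = 374703 / 159828 = 2.34441
The odds of graduation within 4 years are about 2.34 times as high in the mentored group.

2.344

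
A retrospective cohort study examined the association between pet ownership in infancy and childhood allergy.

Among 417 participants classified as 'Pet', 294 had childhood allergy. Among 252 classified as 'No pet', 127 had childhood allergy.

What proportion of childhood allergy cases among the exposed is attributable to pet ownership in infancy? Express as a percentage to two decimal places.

28.52

From the description: a = 294, b = 123, c = 127, d = 125.
Risk in exposed = 294/417 = 0.70504; risk in unexposed = 127/252 = 0.50397.
RR = 0.70504/0.50397 = 1.39897
AR% = (RR − 1)/RR × 100 = (1.39897 − 1)/1.39897 × 100 = 28.5188%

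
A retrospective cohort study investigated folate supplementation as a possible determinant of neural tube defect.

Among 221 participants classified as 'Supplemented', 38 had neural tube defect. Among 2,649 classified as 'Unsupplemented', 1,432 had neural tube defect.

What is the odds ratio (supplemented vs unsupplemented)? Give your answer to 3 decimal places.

0.176

From the description: a = 38, b = 183, c = 1432, d = 1217.
OR = (a·d)/(b·c) = (38 × 1217) / (183 × 1432) = 46246 / 262056 = 0.17647
Exposure is associated with lower odds of neural tube defect (OR = 0.18 < 1).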